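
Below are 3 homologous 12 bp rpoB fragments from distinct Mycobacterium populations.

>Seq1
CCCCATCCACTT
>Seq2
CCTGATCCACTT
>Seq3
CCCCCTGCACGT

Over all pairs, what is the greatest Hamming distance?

5

Pairwise Hamming distances:
  Seq1 vs Seq2: 2
  Seq1 vs Seq3: 3
  Seq2 vs Seq3: 5
The largest is 5, between Seq2 and Seq3.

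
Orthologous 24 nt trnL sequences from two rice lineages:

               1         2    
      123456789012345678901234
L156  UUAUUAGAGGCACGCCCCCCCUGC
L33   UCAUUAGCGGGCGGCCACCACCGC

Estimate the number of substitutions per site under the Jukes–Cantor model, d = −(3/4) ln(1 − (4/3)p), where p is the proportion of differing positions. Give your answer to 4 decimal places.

Mismatches occur at site 2 (U→C), site 8 (A→C), site 11 (C→G), site 12 (A→C), site 13 (C→G), site 17 (C→A), site 20 (C→A), site 22 (U→C).
p = 8/24 = 0.333333.
d = −0.75 · ln(1 − (4/3)·0.333333) = −0.75 · ln(0.555556) = −0.75 · (-0.587786) = 0.4408.

0.4408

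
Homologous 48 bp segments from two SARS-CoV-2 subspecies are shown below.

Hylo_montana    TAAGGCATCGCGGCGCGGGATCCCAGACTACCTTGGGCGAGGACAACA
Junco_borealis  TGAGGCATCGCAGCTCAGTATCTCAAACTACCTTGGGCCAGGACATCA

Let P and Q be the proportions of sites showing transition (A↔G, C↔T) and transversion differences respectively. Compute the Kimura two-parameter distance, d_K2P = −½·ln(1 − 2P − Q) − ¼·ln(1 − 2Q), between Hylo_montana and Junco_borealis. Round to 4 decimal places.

Mismatches occur at site 2 (A→G, transition), site 12 (G→A, transition), site 15 (G→T, transversion), site 17 (G→A, transition), site 19 (G→T, transversion), site 23 (C→T, transition), site 26 (G→A, transition), site 39 (G→C, transversion), site 46 (A→T, transversion).
Of the 9 differences, 5 transitions and 4 transversions over 48 sites: P = 5/48 = 0.104167, Q = 4/48 = 0.083333.
d = −0.5·ln(0.708333) − 0.25·ln(0.833334) = −0.5·(-0.344841) − 0.25·(-0.182321) = 0.2180.

0.2180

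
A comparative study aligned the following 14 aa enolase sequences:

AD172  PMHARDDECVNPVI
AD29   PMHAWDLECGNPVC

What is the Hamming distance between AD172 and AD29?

The sequences differ at positions 5 (R/W), 7 (D/L), 10 (V/G), 14 (I/C).
That gives 4 mismatches out of 14 aligned sites, so the Hamming distance is 4.

4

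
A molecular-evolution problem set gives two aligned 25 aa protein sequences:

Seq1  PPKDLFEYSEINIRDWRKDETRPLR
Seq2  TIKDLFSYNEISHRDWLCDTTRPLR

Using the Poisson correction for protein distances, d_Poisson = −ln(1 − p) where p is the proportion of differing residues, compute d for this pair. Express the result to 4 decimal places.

Mismatches occur at site 1 (P/T), site 2 (P/I), site 7 (E/S), site 9 (S/N), site 12 (N/S), site 13 (I/H), site 17 (R/L), site 18 (K/C), site 20 (E/T).
p = 9/25 = 0.360000.
d = −ln(1 − 0.360000) = −ln(0.640000) = 0.4463.

0.4463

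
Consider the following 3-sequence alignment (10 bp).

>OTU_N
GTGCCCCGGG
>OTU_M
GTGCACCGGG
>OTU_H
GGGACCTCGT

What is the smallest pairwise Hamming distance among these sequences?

1

Pairwise Hamming distances:
  OTU_N vs OTU_M: 1
  OTU_N vs OTU_H: 5
  OTU_M vs OTU_H: 6
The smallest is 1, between OTU_N and OTU_M.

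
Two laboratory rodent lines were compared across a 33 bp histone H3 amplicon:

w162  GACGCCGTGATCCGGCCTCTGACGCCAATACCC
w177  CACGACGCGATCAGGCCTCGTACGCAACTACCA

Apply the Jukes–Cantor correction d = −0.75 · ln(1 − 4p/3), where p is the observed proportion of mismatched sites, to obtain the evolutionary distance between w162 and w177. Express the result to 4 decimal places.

0.3390

Mismatches occur at site 1 (G/C), site 5 (C/A), site 8 (T/C), site 13 (C/A), site 20 (T/G), site 21 (G/T), site 26 (C/A), site 28 (A/C), site 33 (C/A).
p = 9/33 = 0.272727.
d = −0.75 · ln(1 − (4/3)·0.272727) = −0.75 · ln(0.636364) = −0.75 · (-0.451985) = 0.3390.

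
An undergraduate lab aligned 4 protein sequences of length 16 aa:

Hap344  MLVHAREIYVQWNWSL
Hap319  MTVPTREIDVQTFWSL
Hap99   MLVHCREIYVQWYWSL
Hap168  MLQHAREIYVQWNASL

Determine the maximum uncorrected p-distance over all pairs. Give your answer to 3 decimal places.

0.500

Pairwise Hamming distances:
  Hap344 vs Hap319: 6
  Hap344 vs Hap99: 2
  Hap344 vs Hap168: 2
  Hap319 vs Hap99: 6
  Hap319 vs Hap168: 8
  Hap99 vs Hap168: 4
The largest is 8 mismatches, between Hap319 and Hap168; p = 8/16 = 0.500.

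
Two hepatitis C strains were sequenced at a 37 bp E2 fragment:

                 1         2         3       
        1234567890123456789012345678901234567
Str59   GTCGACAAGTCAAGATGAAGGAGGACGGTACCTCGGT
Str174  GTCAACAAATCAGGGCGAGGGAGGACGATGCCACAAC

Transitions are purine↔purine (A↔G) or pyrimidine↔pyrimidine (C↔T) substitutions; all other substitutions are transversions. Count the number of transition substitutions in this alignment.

11

Differing sites — 4:G/A (Ti); 9:G/A (Ti); 13:A/G (Ti); 15:A/G (Ti); 16:T/C (Ti); 19:A/G (Ti); 28:G/A (Ti); 30:A/G (Ti); 33:T/A (Tv); 35:G/A (Ti); 36:G/A (Ti); 37:T/C (Ti).
Of the 12 differences, 11 transitions and 1 transversion, so the answer is 11.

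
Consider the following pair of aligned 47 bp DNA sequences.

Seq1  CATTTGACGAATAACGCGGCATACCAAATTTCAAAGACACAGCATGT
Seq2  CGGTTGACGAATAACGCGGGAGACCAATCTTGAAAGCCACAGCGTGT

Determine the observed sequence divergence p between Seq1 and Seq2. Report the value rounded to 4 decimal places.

Differing sites — 2:A/G; 3:T/G; 20:C/G; 22:T/G; 28:A/T; 29:T/C; 32:C/G; 37:A/C; 44:A/G.
There are 9 differences over 47 sites, so p = 9/47 = 0.1915.

0.1915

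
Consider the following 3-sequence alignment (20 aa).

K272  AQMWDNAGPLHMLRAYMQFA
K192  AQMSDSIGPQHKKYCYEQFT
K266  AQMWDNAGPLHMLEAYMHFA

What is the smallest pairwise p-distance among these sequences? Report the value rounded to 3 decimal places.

0.100

Pairwise Hamming distances:
  K272 vs K192: 10
  K272 vs K266: 2
  K192 vs K266: 11
The smallest is 2 mismatches, between K272 and K266; p = 2/20 = 0.100.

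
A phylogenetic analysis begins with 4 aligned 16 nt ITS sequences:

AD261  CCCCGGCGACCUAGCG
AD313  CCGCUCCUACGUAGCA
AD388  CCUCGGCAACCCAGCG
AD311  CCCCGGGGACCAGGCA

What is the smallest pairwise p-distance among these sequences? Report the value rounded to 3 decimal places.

0.188

Pairwise Hamming distances:
  AD261 vs AD313: 6
  AD261 vs AD388: 3
  AD261 vs AD311: 4
  AD313 vs AD388: 7
  AD313 vs AD311: 8
  AD388 vs AD311: 6
The smallest is 3 mismatches, between AD261 and AD388; p = 3/16 = 0.188.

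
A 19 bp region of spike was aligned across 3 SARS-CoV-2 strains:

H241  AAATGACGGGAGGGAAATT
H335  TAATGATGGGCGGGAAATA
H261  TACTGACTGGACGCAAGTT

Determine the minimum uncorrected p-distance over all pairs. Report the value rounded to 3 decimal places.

0.211

Pairwise Hamming distances:
  H241 vs H335: 4
  H241 vs H261: 6
  H335 vs H261: 8
The smallest is 4 mismatches, between H241 and H335; p = 4/19 = 0.211.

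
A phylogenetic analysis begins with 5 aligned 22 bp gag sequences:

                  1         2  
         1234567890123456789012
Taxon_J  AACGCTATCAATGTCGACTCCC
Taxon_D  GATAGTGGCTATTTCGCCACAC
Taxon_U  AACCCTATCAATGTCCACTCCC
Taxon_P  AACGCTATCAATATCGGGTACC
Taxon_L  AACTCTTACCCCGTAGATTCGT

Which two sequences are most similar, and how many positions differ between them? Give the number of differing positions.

Pairwise Hamming distances:
  Taxon_J vs Taxon_D: 11
  Taxon_J vs Taxon_U: 2
  Taxon_J vs Taxon_P: 4
  Taxon_J vs Taxon_L: 10
  Taxon_D vs Taxon_U: 12
  Taxon_D vs Taxon_P: 13
  Taxon_D vs Taxon_L: 16
  Taxon_U vs Taxon_P: 6
  Taxon_U vs Taxon_L: 11
  Taxon_P vs Taxon_L: 13
The smallest is 2, between Taxon_J and Taxon_U.

2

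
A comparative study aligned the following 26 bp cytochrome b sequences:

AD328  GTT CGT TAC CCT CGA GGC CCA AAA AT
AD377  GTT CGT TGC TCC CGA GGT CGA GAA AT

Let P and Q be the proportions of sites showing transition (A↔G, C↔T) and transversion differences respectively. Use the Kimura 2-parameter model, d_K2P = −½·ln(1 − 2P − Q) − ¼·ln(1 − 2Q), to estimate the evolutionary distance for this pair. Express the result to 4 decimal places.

Differing sites — 8:A/G (Ti); 10:C/T (Ti); 12:T/C (Ti); 18:C/T (Ti); 20:C/G (Tv); 22:A/G (Ti).
Of the 6 differences, 5 transitions and 1 transversion over 26 sites: P = 5/26 = 0.192308, Q = 1/26 = 0.038462.
d = −0.5·ln(0.576922) − 0.25·ln(0.923076) = −0.5·(-0.550048) − 0.25·(-0.080044) = 0.2950.

0.2950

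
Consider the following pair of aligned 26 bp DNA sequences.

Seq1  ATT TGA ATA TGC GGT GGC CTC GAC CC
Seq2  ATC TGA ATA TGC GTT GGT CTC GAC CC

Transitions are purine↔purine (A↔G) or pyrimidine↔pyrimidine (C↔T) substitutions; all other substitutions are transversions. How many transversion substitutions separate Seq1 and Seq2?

1

Mismatches occur at site 3 (T↔C, transition), site 14 (G↔T, transversion), site 18 (C↔T, transition).
Of the 3 differences, 2 transitions and 1 transversion, so the answer is 1.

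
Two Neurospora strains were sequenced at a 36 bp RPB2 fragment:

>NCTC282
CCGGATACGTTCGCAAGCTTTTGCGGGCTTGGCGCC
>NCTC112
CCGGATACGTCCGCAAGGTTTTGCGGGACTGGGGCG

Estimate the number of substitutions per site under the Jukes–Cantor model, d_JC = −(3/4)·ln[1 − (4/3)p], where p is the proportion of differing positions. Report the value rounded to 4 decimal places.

0.1885

Differing sites — 11:T/C; 18:C/G; 28:C/A; 29:T/C; 33:C/G; 36:C/G.
p = 6/36 = 0.166667.
d = −0.75 · ln(1 − (4/3)·0.166667) = −0.75 · ln(0.777777) = −0.75 · (-0.251315) = 0.1885.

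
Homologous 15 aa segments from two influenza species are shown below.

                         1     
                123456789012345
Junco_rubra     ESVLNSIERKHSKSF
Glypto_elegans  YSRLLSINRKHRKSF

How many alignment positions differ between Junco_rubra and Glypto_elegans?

Differing sites — 1:E/Y; 3:V/R; 5:N/L; 8:E/N; 12:S/R.
That gives 5 mismatches out of 15 aligned sites, so the Hamming distance is 5.

5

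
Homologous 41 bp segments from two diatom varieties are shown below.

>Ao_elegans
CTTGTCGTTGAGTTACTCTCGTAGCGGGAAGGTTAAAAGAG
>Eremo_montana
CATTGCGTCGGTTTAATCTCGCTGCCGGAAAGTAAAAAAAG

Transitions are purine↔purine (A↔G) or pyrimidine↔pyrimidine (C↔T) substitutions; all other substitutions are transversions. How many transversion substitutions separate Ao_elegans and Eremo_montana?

8

The sequences differ at positions 2 (T/A, transversion), 4 (G/T, transversion), 5 (T/G, transversion), 9 (T/C, transition), 11 (A/G, transition), 12 (G/T, transversion), 16 (C/A, transversion), 22 (T/C, transition), 23 (A/T, transversion), 26 (G/C, transversion), 31 (G/A, transition), 34 (T/A, transversion), 39 (G/A, transition).
Of the 13 differences, 5 transitions and 8 transversions, so the answer is 8.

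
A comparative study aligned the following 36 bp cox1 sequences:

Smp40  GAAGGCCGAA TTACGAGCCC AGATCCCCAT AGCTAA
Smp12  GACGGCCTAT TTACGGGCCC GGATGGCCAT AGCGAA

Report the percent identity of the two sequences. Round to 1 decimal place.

77.8%

Differing sites — 3:A/C; 8:G/T; 10:A/T; 16:A/G; 21:A/G; 25:C/G; 26:C/G; 34:T/G.
28 of the 36 sites match, so the percent identity is 28/36 × 100 = 77.8%.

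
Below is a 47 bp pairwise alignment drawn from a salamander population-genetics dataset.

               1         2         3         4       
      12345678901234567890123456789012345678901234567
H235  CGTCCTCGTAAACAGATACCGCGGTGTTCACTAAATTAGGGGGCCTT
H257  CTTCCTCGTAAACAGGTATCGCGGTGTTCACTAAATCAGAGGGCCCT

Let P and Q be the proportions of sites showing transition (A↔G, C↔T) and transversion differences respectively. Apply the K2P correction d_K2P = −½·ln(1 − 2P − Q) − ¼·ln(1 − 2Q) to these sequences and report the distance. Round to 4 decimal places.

Mismatches occur at site 2 (G→T, transversion), site 16 (A→G, transition), site 19 (C→T, transition), site 37 (T→C, transition), site 40 (G→A, transition), site 46 (T→C, transition).
Of the 6 differences, 5 transitions and 1 transversion over 47 sites: P = 5/47 = 0.106383, Q = 1/47 = 0.021277.
d = −0.5·ln(0.765957) − 0.25·ln(0.957446) = −0.5·(-0.266629) − 0.25·(-0.043486) = 0.1442.

0.1442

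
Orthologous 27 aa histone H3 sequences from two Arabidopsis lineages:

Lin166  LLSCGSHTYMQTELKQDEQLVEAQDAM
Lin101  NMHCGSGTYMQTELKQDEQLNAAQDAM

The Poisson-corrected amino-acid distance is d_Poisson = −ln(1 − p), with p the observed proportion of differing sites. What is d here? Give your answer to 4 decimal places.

Mismatches occur at site 1 (L/N), site 2 (L/M), site 3 (S/H), site 7 (H/G), site 21 (V/N), site 22 (E/A).
p = 6/27 = 0.222222.
d = −ln(1 − 0.222222) = −ln(0.777778) = 0.2513.

0.2513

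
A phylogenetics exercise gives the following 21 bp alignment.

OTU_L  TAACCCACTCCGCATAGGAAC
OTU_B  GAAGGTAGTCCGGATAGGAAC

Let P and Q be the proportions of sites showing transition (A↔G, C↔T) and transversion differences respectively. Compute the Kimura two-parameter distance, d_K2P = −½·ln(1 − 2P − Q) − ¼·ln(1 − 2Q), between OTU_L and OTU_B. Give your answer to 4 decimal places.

0.3644

Differing sites — 1:T/G (Tv); 4:C/G (Tv); 5:C/G (Tv); 6:C/T (Ti); 8:C/G (Tv); 13:C/G (Tv).
Of the 6 differences, 1 transition and 5 transversions over 21 sites: P = 1/21 = 0.047619, Q = 5/21 = 0.238095.
d = −0.5·ln(0.666667) − 0.25·ln(0.523810) = −0.5·(-0.405465) − 0.25·(-0.646626) = 0.3644.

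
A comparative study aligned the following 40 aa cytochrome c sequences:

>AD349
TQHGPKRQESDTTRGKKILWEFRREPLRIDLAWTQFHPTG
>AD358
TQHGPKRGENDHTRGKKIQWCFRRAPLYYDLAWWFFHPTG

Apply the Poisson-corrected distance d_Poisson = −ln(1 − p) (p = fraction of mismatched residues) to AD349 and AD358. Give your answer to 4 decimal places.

Differing sites — 8:Q/G; 10:S/N; 12:T/H; 19:L/Q; 21:E/C; 25:E/A; 28:R/Y; 29:I/Y; 34:T/W; 35:Q/F.
p = 10/40 = 0.250000.
d = −ln(1 − 0.250000) = −ln(0.750000) = 0.2877.

0.2877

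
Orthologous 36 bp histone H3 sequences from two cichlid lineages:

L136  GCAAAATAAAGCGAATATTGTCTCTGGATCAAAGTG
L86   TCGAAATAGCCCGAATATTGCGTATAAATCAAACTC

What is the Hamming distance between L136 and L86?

Mismatches occur at site 1 (G↔T), site 3 (A↔G), site 9 (A↔G), site 10 (A↔C), site 11 (G↔C), site 21 (T↔C), site 22 (C↔G), site 24 (C↔A), site 26 (G↔A), site 27 (G↔A), site 34 (G↔C), site 36 (G↔C).
That gives 12 mismatches out of 36 aligned sites, so the Hamming distance is 12.

12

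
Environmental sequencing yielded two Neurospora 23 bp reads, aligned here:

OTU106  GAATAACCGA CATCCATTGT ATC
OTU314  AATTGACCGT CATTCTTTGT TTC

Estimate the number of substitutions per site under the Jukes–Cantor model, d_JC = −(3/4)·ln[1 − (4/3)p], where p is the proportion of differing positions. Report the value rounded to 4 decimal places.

0.3904

Differing sites — 1:G/A; 3:A/T; 5:A/G; 10:A/T; 14:C/T; 16:A/T; 21:A/T.
p = 7/23 = 0.304348.
d = −0.75 · ln(1 − (4/3)·0.304348) = −0.75 · ln(0.594203) = −0.75 · (-0.520534) = 0.3904.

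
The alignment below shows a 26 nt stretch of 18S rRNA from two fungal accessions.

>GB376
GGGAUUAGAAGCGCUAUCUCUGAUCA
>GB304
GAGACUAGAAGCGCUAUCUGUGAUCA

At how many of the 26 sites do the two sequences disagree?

Differing sites — 2:G/A; 5:U/C; 20:C/G.
That gives 3 mismatches out of 26 aligned sites, so the Hamming distance is 3.

3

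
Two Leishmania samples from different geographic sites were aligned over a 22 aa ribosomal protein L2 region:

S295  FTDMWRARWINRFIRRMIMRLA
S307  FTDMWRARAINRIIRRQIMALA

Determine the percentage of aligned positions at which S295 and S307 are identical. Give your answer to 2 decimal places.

The sequences differ at positions 9 (W/A), 13 (F/I), 17 (M/Q), 20 (R/A).
18 of the 22 sites match, so the percent identity is 18/22 × 100 = 81.82%.

81.82%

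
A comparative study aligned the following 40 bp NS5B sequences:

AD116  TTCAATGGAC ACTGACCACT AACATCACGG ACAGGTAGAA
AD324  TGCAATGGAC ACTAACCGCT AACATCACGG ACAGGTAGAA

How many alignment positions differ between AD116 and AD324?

3

Differing sites — 2:T/G; 14:G/A; 18:A/G.
That gives 3 mismatches out of 40 aligned sites, so the Hamming distance is 3.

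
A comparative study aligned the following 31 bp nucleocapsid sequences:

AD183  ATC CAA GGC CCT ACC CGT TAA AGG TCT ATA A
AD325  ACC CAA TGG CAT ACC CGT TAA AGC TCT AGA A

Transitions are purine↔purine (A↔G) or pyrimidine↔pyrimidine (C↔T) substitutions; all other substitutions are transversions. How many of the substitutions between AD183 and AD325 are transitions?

1

Differing sites — 2:T/C (Ti); 7:G/T (Tv); 9:C/G (Tv); 11:C/A (Tv); 24:G/C (Tv); 29:T/G (Tv).
Of the 6 differences, 1 transition and 5 transversions, so the answer is 1.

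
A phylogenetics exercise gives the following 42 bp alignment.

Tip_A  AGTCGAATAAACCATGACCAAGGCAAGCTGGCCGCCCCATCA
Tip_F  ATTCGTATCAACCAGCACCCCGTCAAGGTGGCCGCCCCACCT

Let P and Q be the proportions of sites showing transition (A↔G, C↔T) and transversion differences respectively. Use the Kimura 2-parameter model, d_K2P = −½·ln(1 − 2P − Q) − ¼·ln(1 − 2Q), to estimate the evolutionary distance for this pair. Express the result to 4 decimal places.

0.3299

The sequences differ at positions 2 (G/T, transversion), 6 (A/T, transversion), 9 (A/C, transversion), 15 (T/G, transversion), 16 (G/C, transversion), 20 (A/C, transversion), 21 (A/C, transversion), 23 (G/T, transversion), 28 (C/G, transversion), 40 (T/C, transition), 42 (A/T, transversion).
Of the 11 differences, 1 transition and 10 transversions over 42 sites: P = 1/42 = 0.023810, Q = 10/42 = 0.238095.
d = −0.5·ln(0.714285) − 0.25·ln(0.523810) = −0.5·(-0.336473) − 0.25·(-0.646626) = 0.3299.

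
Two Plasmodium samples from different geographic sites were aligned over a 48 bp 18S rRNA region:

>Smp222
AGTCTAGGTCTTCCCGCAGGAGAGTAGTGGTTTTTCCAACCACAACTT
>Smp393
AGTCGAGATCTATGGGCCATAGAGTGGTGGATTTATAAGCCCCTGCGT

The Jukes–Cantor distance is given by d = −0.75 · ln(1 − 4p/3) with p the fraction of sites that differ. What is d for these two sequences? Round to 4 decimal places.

Mismatches occur at site 5 (T→G), site 8 (G→A), site 12 (T→A), site 13 (C→T), site 14 (C→G), site 15 (C→G), site 18 (A→C), site 19 (G→A), site 20 (G→T), site 26 (A→G), site 31 (T→A), site 35 (T→A), site 36 (C→T), site 37 (C→A), site 39 (A→G), site 42 (A→C), site 44 (A→T), site 45 (A→G), site 47 (T→G).
p = 19/48 = 0.395833.
d = −0.75 · ln(1 − (4/3)·0.395833) = −0.75 · ln(0.472223) = −0.75 · (-0.750304) = 0.5627.

0.5627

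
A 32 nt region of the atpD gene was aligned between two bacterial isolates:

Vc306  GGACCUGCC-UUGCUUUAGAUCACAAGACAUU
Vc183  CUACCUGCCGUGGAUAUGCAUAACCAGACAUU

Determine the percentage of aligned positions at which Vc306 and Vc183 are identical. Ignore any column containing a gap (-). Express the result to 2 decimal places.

70.97%

Excluding the 1 gap column leaves 31 comparable sites.
The sequences differ at positions 1 (G/C), 2 (G/U), 12 (U/G), 14 (C/A), 16 (U/A), 18 (A/G), 19 (G/C), 22 (C/A), 25 (A/C).
22 of the 31 comparable sites match, so the percent identity is 22/31 × 100 = 70.97%.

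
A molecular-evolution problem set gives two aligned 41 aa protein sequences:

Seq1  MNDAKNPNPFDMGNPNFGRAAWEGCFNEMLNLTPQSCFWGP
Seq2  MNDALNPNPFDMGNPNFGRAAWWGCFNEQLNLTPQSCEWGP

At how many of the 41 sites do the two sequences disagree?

4

Differing sites — 5:K/L; 23:E/W; 29:M/Q; 38:F/E.
That gives 4 mismatches out of 41 aligned sites, so the Hamming distance is 4.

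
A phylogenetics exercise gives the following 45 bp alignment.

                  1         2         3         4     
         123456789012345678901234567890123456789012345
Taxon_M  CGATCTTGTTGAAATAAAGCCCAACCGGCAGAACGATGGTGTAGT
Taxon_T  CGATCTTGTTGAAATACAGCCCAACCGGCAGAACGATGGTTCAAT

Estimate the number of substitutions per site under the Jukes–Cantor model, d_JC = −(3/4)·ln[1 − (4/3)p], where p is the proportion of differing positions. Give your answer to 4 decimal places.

0.0946

The sequences differ at positions 17 (A/C), 41 (G/T), 42 (T/C), 44 (G/A).
p = 4/45 = 0.088889.
d = −0.75 · ln(1 − (4/3)·0.088889) = −0.75 · ln(0.881481) = −0.75 · (-0.126152) = 0.0946.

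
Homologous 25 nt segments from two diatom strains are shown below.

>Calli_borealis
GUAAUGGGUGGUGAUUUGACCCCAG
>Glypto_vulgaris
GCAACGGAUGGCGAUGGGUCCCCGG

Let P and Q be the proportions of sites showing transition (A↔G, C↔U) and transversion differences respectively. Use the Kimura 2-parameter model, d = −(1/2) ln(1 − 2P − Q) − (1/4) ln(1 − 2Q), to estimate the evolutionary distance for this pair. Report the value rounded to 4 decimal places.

0.4356

Mismatches occur at site 2 (U↔C, transition), site 5 (U↔C, transition), site 8 (G↔A, transition), site 12 (U↔C, transition), site 16 (U↔G, transversion), site 17 (U↔G, transversion), site 19 (A↔U, transversion), site 24 (A↔G, transition).
Of the 8 differences, 5 transitions and 3 transversions over 25 sites: P = 5/25 = 0.200000, Q = 3/25 = 0.120000.
d = −0.5·ln(0.480000) − 0.25·ln(0.760000) = −0.5·(-0.733969) − 0.25·(-0.274437) = 0.4356.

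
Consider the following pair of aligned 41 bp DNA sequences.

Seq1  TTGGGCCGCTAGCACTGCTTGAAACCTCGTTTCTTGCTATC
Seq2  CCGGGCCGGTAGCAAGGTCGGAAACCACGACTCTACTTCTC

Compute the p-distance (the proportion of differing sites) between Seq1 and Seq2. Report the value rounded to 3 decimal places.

Mismatches occur at site 1 (T↔C), site 2 (T↔C), site 9 (C↔G), site 15 (C↔A), site 16 (T↔G), site 18 (C↔T), site 19 (T↔C), site 20 (T↔G), site 27 (T↔A), site 30 (T↔A), site 31 (T↔C), site 35 (T↔A), site 36 (G↔C), site 37 (C↔T), site 39 (A↔C).
There are 15 differences over 41 sites, so p = 15/41 = 0.366.

0.366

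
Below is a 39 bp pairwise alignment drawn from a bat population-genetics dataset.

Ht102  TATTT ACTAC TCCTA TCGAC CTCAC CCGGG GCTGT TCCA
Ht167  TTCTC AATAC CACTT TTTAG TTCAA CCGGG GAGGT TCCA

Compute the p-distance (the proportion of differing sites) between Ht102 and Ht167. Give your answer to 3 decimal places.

The sequences differ at positions 2 (A/T), 3 (T/C), 5 (T/C), 7 (C/A), 11 (T/C), 12 (C/A), 15 (A/T), 17 (C/T), 18 (G/T), 20 (C/G), 21 (C/T), 25 (C/A), 32 (C/A), 33 (T/G).
There are 14 differences over 39 sites, so p = 14/39 = 0.359.

0.359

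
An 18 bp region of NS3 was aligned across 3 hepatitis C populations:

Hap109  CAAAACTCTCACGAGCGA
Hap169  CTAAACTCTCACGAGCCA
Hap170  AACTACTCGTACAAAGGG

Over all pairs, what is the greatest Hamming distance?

Pairwise Hamming distances:
  Hap109 vs Hap169: 2
  Hap109 vs Hap170: 9
  Hap169 vs Hap170: 11
The largest is 11, between Hap169 and Hap170.

11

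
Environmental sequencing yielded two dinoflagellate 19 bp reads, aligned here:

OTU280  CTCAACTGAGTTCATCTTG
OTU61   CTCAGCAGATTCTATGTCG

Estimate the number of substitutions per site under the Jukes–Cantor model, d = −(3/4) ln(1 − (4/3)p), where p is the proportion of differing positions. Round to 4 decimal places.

0.5068

Differing sites — 5:A/G; 7:T/A; 10:G/T; 12:T/C; 13:C/T; 16:C/G; 18:T/C.
p = 7/19 = 0.368421.
d = −0.75 · ln(1 − (4/3)·0.368421) = −0.75 · ln(0.508772) = −0.75 · (-0.675755) = 0.5068.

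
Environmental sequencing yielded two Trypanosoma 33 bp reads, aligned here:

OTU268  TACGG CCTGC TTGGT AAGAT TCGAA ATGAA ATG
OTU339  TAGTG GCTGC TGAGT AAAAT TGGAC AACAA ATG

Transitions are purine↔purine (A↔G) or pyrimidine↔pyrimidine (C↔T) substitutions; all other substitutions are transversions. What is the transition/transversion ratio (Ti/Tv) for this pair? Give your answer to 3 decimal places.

0.250

Differing sites — 3:C/G (Tv); 4:G/T (Tv); 6:C/G (Tv); 12:T/G (Tv); 13:G/A (Ti); 18:G/A (Ti); 22:C/G (Tv); 25:A/C (Tv); 27:T/A (Tv); 28:G/C (Tv).
Of the 10 differences, 2 transitions and 8 transversions, so Ti/Tv = 2/8 = 0.250.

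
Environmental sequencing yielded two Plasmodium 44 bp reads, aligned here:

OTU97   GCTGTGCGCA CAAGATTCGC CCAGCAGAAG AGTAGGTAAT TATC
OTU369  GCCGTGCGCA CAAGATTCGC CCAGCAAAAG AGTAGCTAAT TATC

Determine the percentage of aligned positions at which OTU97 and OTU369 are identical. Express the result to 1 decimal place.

Mismatches occur at site 3 (T/C), site 27 (G/A), site 36 (G/C).
41 of the 44 sites match, so the percent identity is 41/44 × 100 = 93.2%.

93.2%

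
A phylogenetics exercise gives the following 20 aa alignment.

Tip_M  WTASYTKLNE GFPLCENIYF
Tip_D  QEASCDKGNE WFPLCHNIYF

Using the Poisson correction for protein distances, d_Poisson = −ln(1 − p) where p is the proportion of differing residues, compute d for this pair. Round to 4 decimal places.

0.4308

Mismatches occur at site 1 (W→Q), site 2 (T→E), site 5 (Y→C), site 6 (T→D), site 8 (L→G), site 11 (G→W), site 16 (E→H).
p = 7/20 = 0.350000.
d = −ln(1 − 0.350000) = −ln(0.650000) = 0.4308.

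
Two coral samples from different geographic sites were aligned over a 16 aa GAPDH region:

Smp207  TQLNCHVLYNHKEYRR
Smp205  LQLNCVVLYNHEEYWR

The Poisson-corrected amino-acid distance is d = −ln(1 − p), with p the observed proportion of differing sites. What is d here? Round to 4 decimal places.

0.2877

Mismatches occur at site 1 (T↔L), site 6 (H↔V), site 12 (K↔E), site 15 (R↔W).
p = 4/16 = 0.250000.
d = −ln(1 − 0.250000) = −ln(0.750000) = 0.2877.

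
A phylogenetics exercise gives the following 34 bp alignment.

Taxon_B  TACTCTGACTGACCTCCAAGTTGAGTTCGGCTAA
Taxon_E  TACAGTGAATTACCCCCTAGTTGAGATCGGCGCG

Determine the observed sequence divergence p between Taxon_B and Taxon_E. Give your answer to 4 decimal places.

Mismatches occur at site 4 (T/A), site 5 (C/G), site 9 (C/A), site 11 (G/T), site 15 (T/C), site 18 (A/T), site 26 (T/A), site 32 (T/G), site 33 (A/C), site 34 (A/G).
There are 10 differences over 34 sites, so p = 10/34 = 0.2941.

0.2941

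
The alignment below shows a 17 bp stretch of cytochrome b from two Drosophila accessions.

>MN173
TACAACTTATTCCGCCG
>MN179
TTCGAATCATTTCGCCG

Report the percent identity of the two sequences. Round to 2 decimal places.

70.59%

The sequences differ at positions 2 (A/T), 4 (A/G), 6 (C/A), 8 (T/C), 12 (C/T).
12 of the 17 sites match, so the percent identity is 12/17 × 100 = 70.59%.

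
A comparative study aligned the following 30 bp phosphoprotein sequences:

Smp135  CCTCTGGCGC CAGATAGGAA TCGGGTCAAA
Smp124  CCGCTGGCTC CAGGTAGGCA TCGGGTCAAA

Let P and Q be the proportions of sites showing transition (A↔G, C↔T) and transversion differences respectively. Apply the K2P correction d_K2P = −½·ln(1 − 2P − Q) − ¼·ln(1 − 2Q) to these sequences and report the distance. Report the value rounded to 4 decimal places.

0.1469

Differing sites — 3:T/G (Tv); 9:G/T (Tv); 14:A/G (Ti); 19:A/C (Tv).
Of the 4 differences, 1 transition and 3 transversions over 30 sites: P = 1/30 = 0.033333, Q = 3/30 = 0.100000.
d = −0.5·ln(0.833334) − 0.25·ln(0.800000) = −0.5·(-0.182321) − 0.25·(-0.223144) = 0.1469.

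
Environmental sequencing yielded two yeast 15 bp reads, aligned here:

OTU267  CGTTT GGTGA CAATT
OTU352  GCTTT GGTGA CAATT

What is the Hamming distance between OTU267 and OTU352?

The sequences differ at positions 1 (C/G), 2 (G/C).
That gives 2 mismatches out of 15 aligned sites, so the Hamming distance is 2.

2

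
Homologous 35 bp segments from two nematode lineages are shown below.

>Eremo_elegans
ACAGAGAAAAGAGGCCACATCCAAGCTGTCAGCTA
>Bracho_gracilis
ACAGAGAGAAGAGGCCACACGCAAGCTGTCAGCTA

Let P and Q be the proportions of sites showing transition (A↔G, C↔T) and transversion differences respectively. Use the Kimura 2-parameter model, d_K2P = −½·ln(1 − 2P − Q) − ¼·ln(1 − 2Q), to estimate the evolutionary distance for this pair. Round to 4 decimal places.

Mismatches occur at site 8 (A/G, transition), site 20 (T/C, transition), site 21 (C/G, transversion).
Of the 3 differences, 2 transitions and 1 transversion over 35 sites: P = 2/35 = 0.057143, Q = 1/35 = 0.028571.
d = −0.5·ln(0.857143) − 0.25·ln(0.942858) = −0.5·(-0.154151) − 0.25·(-0.058840) = 0.0918.

0.0918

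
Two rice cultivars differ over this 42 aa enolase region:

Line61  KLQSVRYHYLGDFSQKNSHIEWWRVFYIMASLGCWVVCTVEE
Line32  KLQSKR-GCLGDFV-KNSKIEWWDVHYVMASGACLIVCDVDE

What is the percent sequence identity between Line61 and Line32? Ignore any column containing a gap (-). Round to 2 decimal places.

65.00%

Excluding the 2 gap columns leaves 40 comparable sites.
Differing sites — 5:V/K; 8:H/G; 9:Y/C; 14:S/V; 19:H/K; 24:R/D; 26:F/H; 28:I/V; 32:L/G; 33:G/A; 35:W/L; 36:V/I; 39:T/D; 41:E/D.
26 of the 40 comparable sites match, so the percent identity is 26/40 × 100 = 65.00%.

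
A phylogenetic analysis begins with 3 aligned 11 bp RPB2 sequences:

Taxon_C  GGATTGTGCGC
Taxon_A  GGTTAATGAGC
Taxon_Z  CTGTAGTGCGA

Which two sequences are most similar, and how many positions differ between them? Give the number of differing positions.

Pairwise Hamming distances:
  Taxon_C vs Taxon_A: 4
  Taxon_C vs Taxon_Z: 5
  Taxon_A vs Taxon_Z: 6
The smallest is 4, between Taxon_C and Taxon_A.

4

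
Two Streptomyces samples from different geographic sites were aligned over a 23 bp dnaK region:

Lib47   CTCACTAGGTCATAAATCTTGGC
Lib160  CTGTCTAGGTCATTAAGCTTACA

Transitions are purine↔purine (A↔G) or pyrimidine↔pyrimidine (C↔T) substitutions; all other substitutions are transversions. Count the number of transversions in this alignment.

6

Differing sites — 3:C/G (Tv); 4:A/T (Tv); 14:A/T (Tv); 17:T/G (Tv); 21:G/A (Ti); 22:G/C (Tv); 23:C/A (Tv).
Of the 7 differences, 1 transition and 6 transversions, so the answer is 6.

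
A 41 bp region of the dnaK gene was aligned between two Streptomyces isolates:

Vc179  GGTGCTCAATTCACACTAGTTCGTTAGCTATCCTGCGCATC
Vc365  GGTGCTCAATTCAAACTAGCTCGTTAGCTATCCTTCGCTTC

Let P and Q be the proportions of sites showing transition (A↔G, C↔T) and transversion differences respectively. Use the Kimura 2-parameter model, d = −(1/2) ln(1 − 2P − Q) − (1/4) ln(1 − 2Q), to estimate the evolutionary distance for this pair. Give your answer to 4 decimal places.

0.1046

Mismatches occur at site 14 (C→A, transversion), site 20 (T→C, transition), site 35 (G→T, transversion), site 39 (A→T, transversion).
Of the 4 differences, 1 transition and 3 transversions over 41 sites: P = 1/41 = 0.024390, Q = 3/41 = 0.073171.
d = −0.5·ln(0.878049) − 0.25·ln(0.853658) = −0.5·(-0.130053) − 0.25·(-0.158225) = 0.1046.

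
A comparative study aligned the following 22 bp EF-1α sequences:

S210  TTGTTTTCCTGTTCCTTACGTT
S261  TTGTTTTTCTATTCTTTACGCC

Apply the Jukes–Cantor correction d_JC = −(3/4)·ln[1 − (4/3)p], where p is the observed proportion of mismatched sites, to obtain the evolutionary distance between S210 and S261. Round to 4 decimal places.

Mismatches occur at site 8 (C→T), site 11 (G→A), site 15 (C→T), site 21 (T→C), site 22 (T→C).
p = 5/22 = 0.227273.
d = −0.75 · ln(1 − (4/3)·0.227273) = −0.75 · ln(0.696969) = −0.75 · (-0.361014) = 0.2708.

0.2708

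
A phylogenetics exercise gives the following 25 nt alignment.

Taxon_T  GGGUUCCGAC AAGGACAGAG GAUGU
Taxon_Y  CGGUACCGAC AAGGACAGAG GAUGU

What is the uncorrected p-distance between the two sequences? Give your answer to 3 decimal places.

0.080

Mismatches occur at site 1 (G/C), site 5 (U/A).
There are 2 differences over 25 sites, so p = 2/25 = 0.080.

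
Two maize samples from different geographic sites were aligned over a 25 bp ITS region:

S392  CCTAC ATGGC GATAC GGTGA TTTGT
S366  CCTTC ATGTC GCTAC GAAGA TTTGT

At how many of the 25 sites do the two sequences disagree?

5

The sequences differ at positions 4 (A/T), 9 (G/T), 12 (A/C), 17 (G/A), 18 (T/A).
That gives 5 mismatches out of 25 aligned sites, so the Hamming distance is 5.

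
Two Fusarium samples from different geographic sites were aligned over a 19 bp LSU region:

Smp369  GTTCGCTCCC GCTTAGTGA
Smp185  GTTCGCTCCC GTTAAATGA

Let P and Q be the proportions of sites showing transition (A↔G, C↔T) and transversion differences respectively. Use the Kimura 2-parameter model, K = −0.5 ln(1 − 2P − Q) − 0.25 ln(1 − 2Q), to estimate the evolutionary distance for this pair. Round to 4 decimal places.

Mismatches occur at site 12 (C/T, transition), site 14 (T/A, transversion), site 16 (G/A, transition).
Of the 3 differences, 2 transitions and 1 transversion over 19 sites: P = 2/19 = 0.105263, Q = 1/19 = 0.052632.
d = −0.5·ln(0.736842) − 0.25·ln(0.894736) = −0.5·(-0.305382) − 0.25·(-0.111227) = 0.1805.

0.1805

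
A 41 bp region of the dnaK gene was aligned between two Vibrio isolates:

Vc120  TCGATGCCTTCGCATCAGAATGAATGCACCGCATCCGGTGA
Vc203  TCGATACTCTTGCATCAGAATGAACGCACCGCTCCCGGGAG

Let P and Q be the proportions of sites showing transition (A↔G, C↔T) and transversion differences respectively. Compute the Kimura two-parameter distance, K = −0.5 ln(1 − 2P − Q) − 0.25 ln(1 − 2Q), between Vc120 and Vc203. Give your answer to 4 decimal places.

Differing sites — 6:G/A (Ti); 8:C/T (Ti); 9:T/C (Ti); 11:C/T (Ti); 25:T/C (Ti); 33:A/T (Tv); 34:T/C (Ti); 39:T/G (Tv); 40:G/A (Ti); 41:A/G (Ti).
Of the 10 differences, 8 transitions and 2 transversions over 41 sites: P = 8/41 = 0.195122, Q = 2/41 = 0.048780.
d = −0.5·ln(0.560976) − 0.25·ln(0.902440) = −0.5·(-0.578077) − 0.25·(-0.102653) = 0.3147.

0.3147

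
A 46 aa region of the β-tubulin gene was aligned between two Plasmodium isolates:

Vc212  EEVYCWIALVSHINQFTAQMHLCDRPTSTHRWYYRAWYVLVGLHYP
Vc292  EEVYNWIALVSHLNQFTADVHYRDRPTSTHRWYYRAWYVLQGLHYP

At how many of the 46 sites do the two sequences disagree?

Differing sites — 5:C/N; 13:I/L; 19:Q/D; 20:M/V; 22:L/Y; 23:C/R; 41:V/Q.
That gives 7 mismatches out of 46 aligned sites, so the Hamming distance is 7.

7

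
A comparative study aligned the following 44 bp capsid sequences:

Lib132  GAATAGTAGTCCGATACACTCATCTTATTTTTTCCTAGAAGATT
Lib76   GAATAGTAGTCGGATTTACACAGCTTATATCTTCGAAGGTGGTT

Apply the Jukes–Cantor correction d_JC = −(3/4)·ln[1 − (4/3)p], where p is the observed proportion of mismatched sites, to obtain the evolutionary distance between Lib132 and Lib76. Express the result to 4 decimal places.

Differing sites — 12:C/G; 16:A/T; 17:C/T; 20:T/A; 23:T/G; 29:T/A; 31:T/C; 35:C/G; 36:T/A; 39:A/G; 40:A/T; 42:A/G.
p = 12/44 = 0.272727.
d = −0.75 · ln(1 − (4/3)·0.272727) = −0.75 · ln(0.636364) = −0.75 · (-0.451985) = 0.3390.

0.3390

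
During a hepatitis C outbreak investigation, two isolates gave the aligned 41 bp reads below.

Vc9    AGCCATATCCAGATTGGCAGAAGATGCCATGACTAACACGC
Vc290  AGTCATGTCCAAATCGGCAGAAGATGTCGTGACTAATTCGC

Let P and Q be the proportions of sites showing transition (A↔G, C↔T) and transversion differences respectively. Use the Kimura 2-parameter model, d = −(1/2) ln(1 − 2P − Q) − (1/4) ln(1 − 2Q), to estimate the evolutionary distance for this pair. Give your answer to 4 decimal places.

0.2402

Differing sites — 3:C/T (Ti); 7:A/G (Ti); 12:G/A (Ti); 15:T/C (Ti); 27:C/T (Ti); 29:A/G (Ti); 37:C/T (Ti); 38:A/T (Tv).
Of the 8 differences, 7 transitions and 1 transversion over 41 sites: P = 7/41 = 0.170732, Q = 1/41 = 0.024390.
d = −0.5·ln(0.634146) − 0.25·ln(0.951220) = −0.5·(-0.455476) − 0.25·(-0.050010) = 0.2402.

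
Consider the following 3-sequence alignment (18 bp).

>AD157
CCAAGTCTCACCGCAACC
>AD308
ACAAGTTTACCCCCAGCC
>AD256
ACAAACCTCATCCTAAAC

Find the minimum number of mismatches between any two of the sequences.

6

Pairwise Hamming distances:
  AD157 vs AD308: 6
  AD157 vs AD256: 7
  AD308 vs AD256: 9
The smallest is 6, between AD157 and AD308.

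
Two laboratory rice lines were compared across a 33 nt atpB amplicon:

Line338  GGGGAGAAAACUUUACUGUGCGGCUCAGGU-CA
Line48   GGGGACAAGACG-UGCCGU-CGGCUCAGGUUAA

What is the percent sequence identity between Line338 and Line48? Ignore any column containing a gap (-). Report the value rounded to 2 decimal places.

80.00%

Excluding the 3 gap columns leaves 30 comparable sites.
Mismatches occur at site 6 (G/C), site 9 (A/G), site 12 (U/G), site 15 (A/G), site 17 (U/C), site 32 (C/A).
24 of the 30 comparable sites match, so the percent identity is 24/30 × 100 = 80.00%.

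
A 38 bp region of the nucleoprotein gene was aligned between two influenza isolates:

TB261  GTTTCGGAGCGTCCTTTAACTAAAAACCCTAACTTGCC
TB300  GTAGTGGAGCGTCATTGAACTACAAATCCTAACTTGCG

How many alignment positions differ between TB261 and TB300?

8

Mismatches occur at site 3 (T↔A), site 4 (T↔G), site 5 (C↔T), site 14 (C↔A), site 17 (T↔G), site 23 (A↔C), site 27 (C↔T), site 38 (C↔G).
That gives 8 mismatches out of 38 aligned sites, so the Hamming distance is 8.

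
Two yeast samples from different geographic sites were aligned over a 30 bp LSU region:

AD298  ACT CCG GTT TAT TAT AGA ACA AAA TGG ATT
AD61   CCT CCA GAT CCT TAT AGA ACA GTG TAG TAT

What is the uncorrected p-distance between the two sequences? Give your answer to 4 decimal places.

0.3667

Differing sites — 1:A/C; 6:G/A; 8:T/A; 10:T/C; 11:A/C; 22:A/G; 23:A/T; 24:A/G; 26:G/A; 28:A/T; 29:T/A.
There are 11 differences over 30 sites, so p = 11/30 = 0.3667.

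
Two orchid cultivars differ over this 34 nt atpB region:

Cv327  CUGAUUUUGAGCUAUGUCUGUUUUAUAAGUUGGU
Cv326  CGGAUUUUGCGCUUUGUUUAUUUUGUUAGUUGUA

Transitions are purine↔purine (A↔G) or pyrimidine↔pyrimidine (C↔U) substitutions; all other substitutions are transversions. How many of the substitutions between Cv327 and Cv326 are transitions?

3

Mismatches occur at site 2 (U↔G, transversion), site 10 (A↔C, transversion), site 14 (A↔U, transversion), site 18 (C↔U, transition), site 20 (G↔A, transition), site 25 (A↔G, transition), site 27 (A↔U, transversion), site 33 (G↔U, transversion), site 34 (U↔A, transversion).
Of the 9 differences, 3 transitions and 6 transversions, so the answer is 3.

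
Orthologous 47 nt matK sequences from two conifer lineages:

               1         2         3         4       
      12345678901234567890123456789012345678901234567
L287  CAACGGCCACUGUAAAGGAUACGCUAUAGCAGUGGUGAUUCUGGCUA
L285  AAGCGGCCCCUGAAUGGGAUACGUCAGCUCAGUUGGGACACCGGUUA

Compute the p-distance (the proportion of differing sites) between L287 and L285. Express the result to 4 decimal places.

0.3617

Differing sites — 1:C/A; 3:A/G; 9:A/C; 13:U/A; 15:A/U; 16:A/G; 24:C/U; 25:U/C; 27:U/G; 28:A/C; 29:G/U; 34:G/U; 36:U/G; 39:U/C; 40:U/A; 42:U/C; 45:C/U.
There are 17 differences over 47 sites, so p = 17/47 = 0.3617.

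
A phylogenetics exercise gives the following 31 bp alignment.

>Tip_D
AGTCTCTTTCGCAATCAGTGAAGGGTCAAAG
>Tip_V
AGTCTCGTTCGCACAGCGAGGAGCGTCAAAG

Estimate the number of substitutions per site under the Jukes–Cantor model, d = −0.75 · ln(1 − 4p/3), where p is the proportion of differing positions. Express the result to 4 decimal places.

0.3163

The sequences differ at positions 7 (T/G), 14 (A/C), 15 (T/A), 16 (C/G), 17 (A/C), 19 (T/A), 21 (A/G), 24 (G/C).
p = 8/31 = 0.258065.
d = −0.75 · ln(1 − (4/3)·0.258065) = −0.75 · ln(0.655913) = −0.75 · (-0.421727) = 0.3163.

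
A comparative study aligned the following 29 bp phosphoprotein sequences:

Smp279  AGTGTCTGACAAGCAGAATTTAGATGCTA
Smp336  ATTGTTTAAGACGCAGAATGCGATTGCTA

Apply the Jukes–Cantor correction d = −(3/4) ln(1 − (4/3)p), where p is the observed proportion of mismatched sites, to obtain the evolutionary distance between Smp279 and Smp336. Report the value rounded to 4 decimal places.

0.4618

The sequences differ at positions 2 (G/T), 6 (C/T), 8 (G/A), 10 (C/G), 12 (A/C), 20 (T/G), 21 (T/C), 22 (A/G), 23 (G/A), 24 (A/T).
p = 10/29 = 0.344828.
d = −0.75 · ln(1 − (4/3)·0.344828) = −0.75 · ln(0.540229) = −0.75 · (-0.615762) = 0.4618.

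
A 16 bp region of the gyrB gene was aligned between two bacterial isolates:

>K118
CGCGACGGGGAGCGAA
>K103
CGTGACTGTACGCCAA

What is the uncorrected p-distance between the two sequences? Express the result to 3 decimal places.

0.375

Differing sites — 3:C/T; 7:G/T; 9:G/T; 10:G/A; 11:A/C; 14:G/C.
There are 6 differences over 16 sites, so p = 6/16 = 0.375.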